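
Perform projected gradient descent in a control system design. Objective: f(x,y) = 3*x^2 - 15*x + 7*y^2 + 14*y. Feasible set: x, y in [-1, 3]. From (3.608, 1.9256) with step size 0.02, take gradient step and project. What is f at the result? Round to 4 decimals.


Step 1: Compute gradient at (3.608, 1.9256).
grad_x = 2*3*3.608 - 15 = 6.648
grad_y = 2*7*1.9256 + 14 = 40.9584
Step 2: Gradient step.
x_raw = 3.608 - 0.02*6.648 = 3.475
y_raw = 1.9256 - 0.02*40.9584 = 1.1064
Step 3: Project onto [-1, 3].
x_proj = clip(3.475) = 3.0
y_proj = clip(1.1064) = 1.1064
Step 4: Evaluate f.
f(3.0, 1.1064) = 6.0594


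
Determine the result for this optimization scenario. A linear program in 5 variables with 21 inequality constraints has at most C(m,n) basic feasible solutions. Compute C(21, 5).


Each vertex corresponds to some choice of n active constraints out of m, so the number of vertices is at most C(m, n) = m! / (n!(m-n)!).
m = 21, n = 5
Numerator: 21 * 20 * 19 * 18 * 17
Denominator: 5! = 120
C(21, 5) = 20349


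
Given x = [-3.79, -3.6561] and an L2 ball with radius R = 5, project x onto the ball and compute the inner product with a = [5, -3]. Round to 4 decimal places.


Step 1: Compute ||x|| (intermediates to 6 decimals).
||x|| = sqrt((-3.79)^2 + (-3.6561)^2) = 5.266039
Step 2: Project.
Since ||x|| > R, scale = R/||x|| = 5/5.266039 = 0.94948, proj(x) = scale * x
proj(x) = [-3.598529, -3.471394]
Step 3: Dot product.
a^T * proj(x) = 5*(-3.598529) - 3*(-3.471394) = -7.5785


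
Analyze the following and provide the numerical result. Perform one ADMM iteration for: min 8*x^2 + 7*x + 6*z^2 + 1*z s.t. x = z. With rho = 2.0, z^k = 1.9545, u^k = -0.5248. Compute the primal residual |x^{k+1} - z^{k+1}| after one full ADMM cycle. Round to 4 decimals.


ADMM iteration with rho = 2.0, z^k = 1.9545, u^k = -0.5248
Step 1: x-update.
Minimize 8*x^2 + 7*x + (2.0/2)*(x - 1.9545 - 0.5248)^2
FOC: (2*8 + 2.0)*x = -7 + 2.0*(1.9545 + 0.5248)
x^{k+1} = -0.1134
Step 2: z-update.
Minimize 6*z^2 + 1*z + (2.0/2)*(-0.1134 - z - 0.5248)^2
FOC: (2*6 + 2.0)*z = -1 + 2.0*(-0.1134 - 0.5248)
z^{k+1} = -0.1626
Step 3: u-update.
u^{k+1} = -0.5248 - 0.1134 + 0.1626 = -0.4756
Step 4: Primal residual = |-0.1134 + 0.1626| = 0.0492


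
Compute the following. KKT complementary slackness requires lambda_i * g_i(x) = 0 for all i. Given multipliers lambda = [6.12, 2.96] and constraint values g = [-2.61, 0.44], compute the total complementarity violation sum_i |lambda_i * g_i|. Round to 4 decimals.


KKT complementary slackness check:
lambda_1 * g_1 = 6.12 * -2.61 = -15.9732
lambda_2 * g_2 = 2.96 * 0.44 = 1.3024
Total violation = 15.9732 + 1.3024 = 17.2756


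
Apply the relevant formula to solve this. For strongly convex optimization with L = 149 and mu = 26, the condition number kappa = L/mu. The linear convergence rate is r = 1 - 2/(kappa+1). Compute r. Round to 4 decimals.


Step 1: Compute the condition number.
kappa = L/mu = 149/26 = 5.7308
Step 2: Compute the convergence rate.
r = 1 - 2/(kappa + 1) = 1 - 2*mu/(L + mu) = (L - mu)/(L + mu) = 123/175 = 0.7029


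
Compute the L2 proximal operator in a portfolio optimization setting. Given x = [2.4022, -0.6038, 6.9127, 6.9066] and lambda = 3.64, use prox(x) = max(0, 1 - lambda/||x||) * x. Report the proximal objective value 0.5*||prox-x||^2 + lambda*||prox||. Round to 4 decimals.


Step 1: Compute ||x||.
||x|| = 10.0808
Step 2: Compute scaling factor.
scale = max(0, 1 - 3.64/10.0808) = 0.6389
Step 3: prox(x) = [1.5348, -0.3858, 4.4166, 4.4127]
||prox(x)|| = 6.4408
Step 4: Proximal objective.
0.5*||prox-x||^2 = 6.6248
lambda*||prox|| = 23.4445
Total = 30.0692


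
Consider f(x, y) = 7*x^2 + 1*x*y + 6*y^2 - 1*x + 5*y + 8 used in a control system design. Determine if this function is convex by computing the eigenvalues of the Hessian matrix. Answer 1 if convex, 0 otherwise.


The Hessian of f(x,y) = 7*x^2 + 1*x*y + 6*y^2 - 1*x + 5*y + 8 is:
H = [[14, 1], [1, 12]]
Trace = 14 + 12 = 26
Determinant = 14*12 - (1)^2 = 167
Discriminant = (26)^2 - 4*167 = 8.0
Eigenvalues: lambda_1 = 11.5858, lambda_2 = 14.4142
The function is convex.

1


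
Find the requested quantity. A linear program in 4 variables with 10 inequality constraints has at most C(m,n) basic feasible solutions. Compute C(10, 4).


Each vertex corresponds to some choice of n active constraints out of m, so the number of vertices is at most C(m, n) = m! / (n!(m-n)!).
m = 10, n = 4
Numerator: 10 * 9 * 8 * 7
Denominator: 4! = 24
C(10, 4) = 210


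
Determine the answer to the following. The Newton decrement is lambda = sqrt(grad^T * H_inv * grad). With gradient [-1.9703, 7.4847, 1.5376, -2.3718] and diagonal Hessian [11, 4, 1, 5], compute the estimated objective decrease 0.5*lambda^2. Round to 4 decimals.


Step 1: H is diagonal, so H^(-1) * g = [-0.1791, 1.8712, 1.5376, -0.4744].
Step 2: g^T H^(-1) g = sum_i g_i^2 / H_ii
  = (-1.9703)^2/11 + (7.4847)^2/4 + (1.5376)^2/1 + (-2.3718)^2/5
  = 0.3529 + 14.0052 + 2.3642 + 1.1251 = 17.8474
Step 3: Objective decrease = 0.5 * g^T H^(-1) g = 8.9237


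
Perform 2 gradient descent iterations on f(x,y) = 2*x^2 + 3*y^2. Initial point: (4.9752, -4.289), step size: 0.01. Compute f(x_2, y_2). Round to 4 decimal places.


Gradient descent on f(x,y) = 2*x^2 + 3*y^2.
Starting point: (4.9752, -4.289), alpha = 0.01
Step 1: grad_x = 2*2*4.9752 = 19.9008, grad_y = 2*3*-4.289 = -25.734
  x_1 = 4.9752 - 0.01*19.9008 = 4.7762
  y_1 = -4.289 - 0.01*-25.734 = -4.0317
Step 2: grad_x = 2*2*4.7762 = 19.1048, grad_y = 2*3*-4.0317 = -24.19
  x_2 = 4.7762 - 0.01*19.1048 = 4.5851
  y_2 = -4.0317 - 0.01*-24.19 = -3.7898
f(4.5851, -3.7898) = 2*4.5851^2 + 3*(-3.7898)^2 = 85.1339


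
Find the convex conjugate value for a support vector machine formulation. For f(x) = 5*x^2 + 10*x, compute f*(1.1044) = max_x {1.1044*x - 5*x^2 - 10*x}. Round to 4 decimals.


f*(y) = sup_x {y*x - a*x^2 - b*x} = sup_x {(y-b)*x - a*x^2}
FOC: (y - b) - 2a*x = 0 => x* = (y - b)/(2a)
x* = (1.1044 - 10)/(2*5) = -0.8896
f*(1.1044) = (y-b)^2/(4a) = (1.1044 - 10)^2/(4*5)
= 79.1317/20 = 3.9566


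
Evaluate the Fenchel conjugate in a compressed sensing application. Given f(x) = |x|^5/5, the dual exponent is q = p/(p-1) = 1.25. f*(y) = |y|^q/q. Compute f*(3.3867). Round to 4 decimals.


The conjugate exponent q satisfies 1/p + 1/q = 1.
p = 5, so q = 5/(5 - 1) = 1.25
|y|^q = 3.3867^1.25 = 4.5943
f*(3.3867) = 4.5943 / 1.25 = 3.6755


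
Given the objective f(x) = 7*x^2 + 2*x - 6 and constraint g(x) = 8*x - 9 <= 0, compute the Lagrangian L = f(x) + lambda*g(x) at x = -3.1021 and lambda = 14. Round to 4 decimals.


Step 1: Evaluate f(x).
f(-3.1021) = 7*(-3.1021)^2 + 2*(-3.1021) - 6 = 55.157
Step 2: Evaluate g(x).
g(-3.1021) = 8*-3.1021 - 9 = -33.8168
Step 3: Compute Lagrangian.
L = 55.157 + 14*-33.8168 = -418.2782


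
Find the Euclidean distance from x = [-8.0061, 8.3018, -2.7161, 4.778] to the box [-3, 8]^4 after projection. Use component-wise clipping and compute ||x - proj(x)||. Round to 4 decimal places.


Project each component onto [-3, 8].
clip(-8.0061) = -3.0, clip(8.3018) = 8.0, clip(-2.7161) = -2.7161, clip(4.778) = 4.778
Projection = [-3.0, 8.0, -2.7161, 4.778]
Squared diffs: [25.061, 0.0911, 0.0, 0.0]
Distance = sqrt(25.1521) = 5.0152


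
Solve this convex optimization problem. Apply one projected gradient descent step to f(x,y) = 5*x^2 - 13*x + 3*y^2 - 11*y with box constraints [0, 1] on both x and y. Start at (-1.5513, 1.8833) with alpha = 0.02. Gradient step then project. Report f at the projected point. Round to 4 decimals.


Step 1: Compute gradient at (-1.5513, 1.8833).
grad_x = 2*5*-1.5513 - 13 = -28.513
grad_y = 2*3*1.8833 - 11 = 0.2998
Step 2: Gradient step.
x_raw = -1.5513 - 0.02*-28.513 = -0.981
y_raw = 1.8833 - 0.02*0.2998 = 1.8773
Step 3: Project onto [0, 1].
x_proj = clip(-0.981) = 0.0
y_proj = clip(1.8773) = 1.0
Step 4: Evaluate f.
f(0.0, 1.0) = -8.0


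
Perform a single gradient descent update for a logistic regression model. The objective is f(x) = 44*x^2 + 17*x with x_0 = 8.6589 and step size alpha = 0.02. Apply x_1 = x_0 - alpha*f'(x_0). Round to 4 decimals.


We compute the gradient at x_0 and apply the update.
f'(x) = 88*x + 17
f'(8.6589) = 88*8.6589 + 17 = 778.9832
x_1 = 8.6589 - 0.02*778.9832 = -6.9208


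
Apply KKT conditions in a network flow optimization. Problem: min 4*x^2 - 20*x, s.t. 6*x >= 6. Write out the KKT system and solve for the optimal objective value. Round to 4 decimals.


Step 1: Try lambda = 0 (constraint inactive).
Stationarity: 2*4*x - 20 = 0
x* = 20/(2*4) = 2.5
Check constraint: 6*2.5 = 15.0 >= 6 -- satisfied.
Step 2: Compute optimal value.
f(x*) = 4*2.5^2 - 20*2.5 = -25.0


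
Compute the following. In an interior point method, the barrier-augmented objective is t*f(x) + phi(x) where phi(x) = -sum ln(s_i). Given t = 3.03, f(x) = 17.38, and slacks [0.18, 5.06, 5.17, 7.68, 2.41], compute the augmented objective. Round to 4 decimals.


Step 1: Compute log-barrier.
ln values: [-1.7148, 1.6214, 1.6429, 2.0386, 0.8796]
phi = -(-1.7148 + 1.6214 + 1.6429 + 2.0386 + 0.8796) = -4.4677
Step 2: Compute augmented objective.
t*f(x) = 3.03*17.38 = 52.6614
Total = 52.6614 - 4.4677 = 48.1937


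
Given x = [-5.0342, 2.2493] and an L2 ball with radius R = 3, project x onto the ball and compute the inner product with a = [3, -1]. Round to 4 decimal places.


Step 1: Compute ||x|| (intermediates to 6 decimals).
||x|| = sqrt((-5.0342)^2 + 2.2493^2) = 5.513848
Step 2: Project.
Since ||x|| > R, scale = R/||x|| = 3/5.513848 = 0.544085, proj(x) = scale * x
proj(x) = [-2.739033, 1.22381]
Step 3: Dot product.
a^T * proj(x) = 3*(-2.739033) - 1*1.22381 = -9.4409


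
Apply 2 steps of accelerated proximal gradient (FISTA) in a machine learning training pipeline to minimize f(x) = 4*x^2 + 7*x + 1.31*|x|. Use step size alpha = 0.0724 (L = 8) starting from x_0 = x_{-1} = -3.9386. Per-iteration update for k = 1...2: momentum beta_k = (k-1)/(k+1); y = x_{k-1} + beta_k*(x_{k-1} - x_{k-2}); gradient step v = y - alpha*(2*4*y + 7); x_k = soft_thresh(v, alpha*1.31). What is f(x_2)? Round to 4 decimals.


FISTA on f(x) = 4*x^2 + 7*x + 1.31*|x|
L = 8, alpha = 0.0724
Iteration 1: beta = 0.0, y = -3.9386 + 0.0*(-3.9386 + 3.9386) = -3.9386
  grad(y) = -24.5088, v = y - alpha*grad = -2.1642
  prox(v) = soft_thresh(-2.1642, 0.0948) = -2.0693
Iteration 2: beta = 0.3333, y = -2.0693 + 0.3333*(-2.0693 + 3.9386) = -1.4462
  grad(y) = -4.5698, v = y - alpha*grad = -1.1154
  prox(v) = soft_thresh(-1.1154, 0.0948) = -1.0205
f(x_2) = 4*(-1.0205)^2 + 7*(-1.0205) + 1.31*|-1.0205| = -1.6409


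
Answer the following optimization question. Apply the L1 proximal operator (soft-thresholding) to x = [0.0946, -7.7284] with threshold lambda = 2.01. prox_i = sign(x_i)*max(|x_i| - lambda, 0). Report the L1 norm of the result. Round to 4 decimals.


Soft-thresholding with lambda = 2.01:
prox(0.0946) = sign(0.0946)*max(|0.0946| - 2.01, 0) = 0.0
prox(-7.7284) = sign(-7.7284)*max(|-7.7284| - 2.01, 0) = -5.7184
prox(x) = [0.0, -5.7184]
||prox(x)||_1 = 0.0 + 5.7184 = 5.7184


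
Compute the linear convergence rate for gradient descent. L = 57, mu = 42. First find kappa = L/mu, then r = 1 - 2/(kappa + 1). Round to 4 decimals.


Step 1: Compute the condition number.
kappa = L/mu = 57/42 = 1.3571
Step 2: Compute the convergence rate.
r = 1 - 2/(kappa + 1) = 1 - 2*mu/(L + mu) = (L - mu)/(L + mu) = 15/99 = 0.1515


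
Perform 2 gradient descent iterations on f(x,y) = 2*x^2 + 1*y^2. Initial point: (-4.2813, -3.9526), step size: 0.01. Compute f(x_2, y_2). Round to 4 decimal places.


Gradient descent on f(x,y) = 2*x^2 + 1*y^2.
Starting point: (-4.2813, -3.9526), alpha = 0.01
Step 1: grad_x = 2*2*-4.2813 = -17.1252, grad_y = 2*1*-3.9526 = -7.9052
  x_1 = -4.2813 - 0.01*-17.1252 = -4.11
  y_1 = -3.9526 - 0.01*-7.9052 = -3.8735
Step 2: grad_x = 2*2*-4.11 = -16.4402, grad_y = 2*1*-3.8735 = -7.7471
  x_2 = -4.11 - 0.01*-16.4402 = -3.9456
  y_2 = -3.8735 - 0.01*-7.7471 = -3.7961
f(-3.9456, -3.7961) = 2*(-3.9456)^2 + 1*(-3.7961)^2 = 45.5464


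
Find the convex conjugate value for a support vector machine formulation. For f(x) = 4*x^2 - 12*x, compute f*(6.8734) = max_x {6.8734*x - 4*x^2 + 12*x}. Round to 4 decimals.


f*(y) = sup_x {y*x - a*x^2 - b*x} = sup_x {(y-b)*x - a*x^2}
FOC: (y - b) - 2a*x = 0 => x* = (y - b)/(2a)
x* = (6.8734 + 12)/(2*4) = 2.3592
f*(6.8734) = (y-b)^2/(4a) = (6.8734 + 12)^2/(4*4)
= 356.2052/16 = 22.2628


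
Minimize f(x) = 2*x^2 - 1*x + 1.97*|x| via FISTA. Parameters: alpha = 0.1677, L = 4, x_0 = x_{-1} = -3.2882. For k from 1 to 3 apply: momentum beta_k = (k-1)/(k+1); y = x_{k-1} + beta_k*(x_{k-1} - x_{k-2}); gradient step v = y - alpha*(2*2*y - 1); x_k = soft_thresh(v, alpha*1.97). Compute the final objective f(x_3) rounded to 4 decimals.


FISTA on f(x) = 2*x^2 - 1*x + 1.97*|x|
L = 4, alpha = 0.1677
Iteration 1: beta = 0.0, y = -3.2882 + 0.0*(-3.2882 + 3.2882) = -3.2882
  grad(y) = -14.1528, v = y - alpha*grad = -0.9148
  prox(v) = soft_thresh(-0.9148, 0.3304) = -0.5844
Iteration 2: beta = 0.3333, y = -0.5844 + 0.3333*(-0.5844 + 3.2882) = 0.3169
  grad(y) = 0.2674, v = y - alpha*grad = 0.272
  prox(v) = soft_thresh(0.272, 0.3304) = 0.0
Iteration 3: beta = 0.5, y = 0.0 + 0.5*(0.0 + 0.5844) = 0.2922
  grad(y) = 0.1688, v = y - alpha*grad = 0.2639
  prox(v) = soft_thresh(0.2639, 0.3304) = 0.0
f(x_3) = 2*0.0^2 - 1*0.0 + 1.97*|0.0| = 0.0


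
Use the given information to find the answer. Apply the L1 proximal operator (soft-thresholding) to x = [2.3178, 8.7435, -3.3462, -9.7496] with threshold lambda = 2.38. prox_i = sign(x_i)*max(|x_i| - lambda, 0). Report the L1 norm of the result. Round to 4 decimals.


Soft-thresholding with lambda = 2.38:
prox(2.3178) = sign(2.3178)*max(|2.3178| - 2.38, 0) = 0.0
prox(8.7435) = sign(8.7435)*max(|8.7435| - 2.38, 0) = 6.3635
prox(-3.3462) = sign(-3.3462)*max(|-3.3462| - 2.38, 0) = -0.9662
prox(-9.7496) = sign(-9.7496)*max(|-9.7496| - 2.38, 0) = -7.3696
prox(x) = [0.0, 6.3635, -0.9662, -7.3696]
||prox(x)||_1 = 0.0 + 6.3635 + 0.9662 + 7.3696 = 14.6993


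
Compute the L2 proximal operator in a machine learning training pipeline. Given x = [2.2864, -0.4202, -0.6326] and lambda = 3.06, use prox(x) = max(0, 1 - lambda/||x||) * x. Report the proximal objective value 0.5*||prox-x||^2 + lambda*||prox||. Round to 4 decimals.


Step 1: Compute ||x||.
||x|| = 2.4092
Step 2: Compute scaling factor.
scale = max(0, 1 - 3.06/2.4092) = 0.0
Step 3: prox(x) = [0.0, -0.0, -0.0]
||prox(x)|| = 0.0
Step 4: Proximal objective.
0.5*||prox-x||^2 = 2.9022
lambda*||prox|| = 0.0
Total = 2.9022


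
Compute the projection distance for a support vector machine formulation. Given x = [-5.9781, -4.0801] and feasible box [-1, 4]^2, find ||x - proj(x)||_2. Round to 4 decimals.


Project each component onto [-1, 4].
clip(-5.9781) = -1.0, clip(-4.0801) = -1.0
Projection = [-1.0, -1.0]
Squared diffs: [24.7815, 9.487]
Distance = sqrt(34.2685) = 5.8539


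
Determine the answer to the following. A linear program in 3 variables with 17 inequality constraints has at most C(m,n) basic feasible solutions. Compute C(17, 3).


Each vertex corresponds to some choice of n active constraints out of m, so the number of vertices is at most C(m, n) = m! / (n!(m-n)!).
m = 17, n = 3
Numerator: 17 * 16 * 15
Denominator: 3! = 6
C(17, 3) = 680


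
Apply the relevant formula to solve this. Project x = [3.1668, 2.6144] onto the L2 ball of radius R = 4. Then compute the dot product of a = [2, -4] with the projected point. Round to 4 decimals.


Step 1: Compute ||x|| (intermediates to 6 decimals).
||x|| = sqrt(3.1668^2 + 2.6144^2) = 4.106545
Step 2: Project.
Since ||x|| > R, scale = R/||x|| = 4/4.106545 = 0.974055, proj(x) = scale * x
proj(x) = [3.084637, 2.546569]
Step 3: Dot product.
a^T * proj(x) = 2*3.084637 - 4*2.546569 = -4.017


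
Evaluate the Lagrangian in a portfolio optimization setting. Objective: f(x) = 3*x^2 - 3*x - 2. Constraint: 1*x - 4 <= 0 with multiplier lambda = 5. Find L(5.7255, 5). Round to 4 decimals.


Step 1: Evaluate f(x).
f(5.7255) = 3*5.7255^2 - 3*5.7255 - 2 = 79.1676
Step 2: Evaluate g(x).
g(5.7255) = 1*5.7255 - 4 = 1.7255
Step 3: Compute Lagrangian.
L = 79.1676 + 5*1.7255 = 87.7951


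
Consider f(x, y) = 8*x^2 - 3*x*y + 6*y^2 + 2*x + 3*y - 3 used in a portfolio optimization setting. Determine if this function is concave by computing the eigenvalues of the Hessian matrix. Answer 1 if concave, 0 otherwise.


The Hessian of f(x,y) = 8*x^2 - 3*x*y + 6*y^2 + 2*x + 3*y - 3 is:
H = [[16, -3], [-3, 12]]
Trace = 16 + 12 = 28
Determinant = 16*12 - (-3)^2 = 183
Discriminant = (28)^2 - 4*183 = 52.0
Eigenvalues: lambda_1 = 10.3944, lambda_2 = 17.6056
The function is not concave.

0


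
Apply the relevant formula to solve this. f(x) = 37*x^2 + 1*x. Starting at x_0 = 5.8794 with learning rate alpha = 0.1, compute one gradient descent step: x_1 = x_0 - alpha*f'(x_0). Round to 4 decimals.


We compute the gradient at x_0 and apply the update.
f'(x) = 74*x + 1
f'(5.8794) = 74*5.8794 + 1 = 436.0756
x_1 = 5.8794 - 0.1*436.0756 = -37.7282


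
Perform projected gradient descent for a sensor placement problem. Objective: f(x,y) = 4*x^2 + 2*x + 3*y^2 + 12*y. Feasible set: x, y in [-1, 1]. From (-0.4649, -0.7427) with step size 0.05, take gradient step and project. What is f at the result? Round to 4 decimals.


Step 1: Compute gradient at (-0.4649, -0.7427).
grad_x = 2*4*-0.4649 + 2 = -1.7192
grad_y = 2*3*-0.7427 + 12 = 7.5438
Step 2: Gradient step.
x_raw = -0.4649 - 0.05*-1.7192 = -0.3789
y_raw = -0.7427 - 0.05*7.5438 = -1.1199
Step 3: Project onto [-1, 1].
x_proj = clip(-0.3789) = -0.3789
y_proj = clip(-1.1199) = -1.0
Step 4: Evaluate f.
f(-0.3789, -1.0) = -9.1835


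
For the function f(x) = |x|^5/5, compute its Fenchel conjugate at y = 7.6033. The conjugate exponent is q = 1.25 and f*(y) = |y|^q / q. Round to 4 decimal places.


The conjugate exponent q satisfies 1/p + 1/q = 1.
p = 5, so q = 5/(5 - 1) = 1.25
|y|^q = 7.6033^1.25 = 12.6256
f*(7.6033) = 12.6256 / 1.25 = 10.1005


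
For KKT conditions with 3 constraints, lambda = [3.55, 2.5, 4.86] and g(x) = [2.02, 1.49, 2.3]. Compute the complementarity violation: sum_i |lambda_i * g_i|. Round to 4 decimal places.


KKT complementary slackness check:
lambda_1 * g_1 = 3.55 * 2.02 = 7.171
lambda_2 * g_2 = 2.5 * 1.49 = 3.725
lambda_3 * g_3 = 4.86 * 2.3 = 11.178
Total violation = 7.171 + 3.725 + 11.178 = 22.074


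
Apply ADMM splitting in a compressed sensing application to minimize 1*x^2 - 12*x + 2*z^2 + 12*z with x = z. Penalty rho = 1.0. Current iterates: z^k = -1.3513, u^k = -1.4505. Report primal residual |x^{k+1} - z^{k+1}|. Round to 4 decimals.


ADMM iteration with rho = 1.0, z^k = -1.3513, u^k = -1.4505
Step 1: x-update.
Minimize 1*x^2 - 12*x + (1.0/2)*(x + 1.3513 - 1.4505)^2
FOC: (2*1 + 1.0)*x = 12 + 1.0*(-1.3513 + 1.4505)
x^{k+1} = 4.0331
Step 2: z-update.
Minimize 2*z^2 + 12*z + (1.0/2)*(4.0331 - z - 1.4505)^2
FOC: (2*2 + 1.0)*z = -12 + 1.0*(4.0331 - 1.4505)
z^{k+1} = -1.8835
Step 3: u-update.
u^{k+1} = -1.4505 + 4.0331 + 1.8835 = 4.4661
Step 4: Primal residual = |4.0331 + 1.8835| = 5.9166


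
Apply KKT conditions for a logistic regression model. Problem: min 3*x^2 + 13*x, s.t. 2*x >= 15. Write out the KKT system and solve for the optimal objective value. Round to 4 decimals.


Step 1: Try lambda = 0 (constraint inactive).
x_unc = -13/(2*3) = -2.1667
Check: 2*-2.1667 = -4.3334 < 15 -- violated!
Step 2: Constraint must be active: 2*x = 15
x* = 15/2 = 7.5
lambda = (2*3*7.5 + 13)/2 = 29.0
Step 3: Compute optimal value.
f(x*) = 3*7.5^2 + 13*7.5 = 266.25


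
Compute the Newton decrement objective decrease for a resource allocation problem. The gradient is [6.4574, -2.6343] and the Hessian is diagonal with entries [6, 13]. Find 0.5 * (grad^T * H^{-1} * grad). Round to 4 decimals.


Step 1: H is diagonal, so H^(-1) * g = [1.0762, -0.2026].
Step 2: g^T H^(-1) g = sum_i g_i^2 / H_ii
  = (6.4574)^2/6 + (-2.6343)^2/13
  = 6.9497 + 0.5338 = 7.4835
Step 3: Objective decrease = 0.5 * g^T H^(-1) g = 3.7417


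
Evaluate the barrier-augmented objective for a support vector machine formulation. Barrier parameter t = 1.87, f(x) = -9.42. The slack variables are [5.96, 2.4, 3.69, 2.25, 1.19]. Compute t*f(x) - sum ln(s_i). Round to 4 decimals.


Step 1: Compute log-barrier.
ln values: [1.7851, 0.8755, 1.3056, 0.8109, 0.174]
phi = -(1.7851 + 0.8755 + 1.3056 + 0.8109 + 0.174) = -4.951
Step 2: Compute augmented objective.
t*f(x) = 1.87*-9.42 = -17.6154
Total = -17.6154 - 4.951 = -22.5664


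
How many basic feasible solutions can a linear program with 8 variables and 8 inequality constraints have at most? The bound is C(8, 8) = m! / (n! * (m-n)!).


Each vertex corresponds to some choice of n active constraints out of m, so the number of vertices is at most C(m, n) = m! / (n!(m-n)!).
m = 8, n = 8
Numerator: 8 * 7 * 6 * 5 * 4 * 3 * 2 * 1
Denominator: 8! = 40320
C(8, 8) = 1


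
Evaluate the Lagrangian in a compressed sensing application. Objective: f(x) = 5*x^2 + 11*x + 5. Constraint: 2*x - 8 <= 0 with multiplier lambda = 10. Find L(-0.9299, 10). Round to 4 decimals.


Step 1: Evaluate f(x).
f(-0.9299) = 5*(-0.9299)^2 + 11*(-0.9299) + 5 = -0.9053
Step 2: Evaluate g(x).
g(-0.9299) = 2*-0.9299 - 8 = -9.8598
Step 3: Compute Lagrangian.
L = -0.9053 + 10*-9.8598 = -99.5033


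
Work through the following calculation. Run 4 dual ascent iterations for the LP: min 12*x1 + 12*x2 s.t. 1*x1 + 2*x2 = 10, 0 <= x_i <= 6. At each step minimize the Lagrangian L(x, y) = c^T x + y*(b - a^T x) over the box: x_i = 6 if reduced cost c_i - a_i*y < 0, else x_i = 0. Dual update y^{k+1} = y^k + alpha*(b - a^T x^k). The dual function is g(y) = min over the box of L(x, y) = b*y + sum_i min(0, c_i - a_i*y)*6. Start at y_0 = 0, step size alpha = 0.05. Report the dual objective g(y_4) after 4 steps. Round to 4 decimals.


Dual ascent for LP: min 12*x1 + 12*x2, 1*x1 + 2*x2 = 10, 0 <= x_i <= 6
Step 1: y^k = 0.0, reduced costs: (12.0, 12.0)
  x^k = (0.0, 0.0), subgradient = b - a^T x = 10.0
  y^{k+1} = 0.0 + 0.05*10.0 = 0.5
Step 2: y^k = 0.5, reduced costs: (11.5, 11.0)
  x^k = (0.0, 0.0), subgradient = b - a^T x = 10.0
  y^{k+1} = 0.5 + 0.05*10.0 = 1.0
Step 3: y^k = 1.0, reduced costs: (11.0, 10.0)
  x^k = (0.0, 0.0), subgradient = b - a^T x = 10.0
  y^{k+1} = 1.0 + 0.05*10.0 = 1.5
Step 4: y^k = 1.5, reduced costs: (10.5, 9.0)
  x^k = (0.0, 0.0), subgradient = b - a^T x = 10.0
  y^{k+1} = 1.5 + 0.05*10.0 = 2.0
Dual objective at y_4 = 2.0: reduced costs (10.0, 8.0), box minimizer x = (0.0, 0.0)
g(y_4) = b*y + (c1 - a1*y)*x1 + (c2 - a2*y)*x2 = 10*2.0 + 10.0*0.0 + 8.0*0.0 = 20.0 + 0.0 + 0.0 = 20.0


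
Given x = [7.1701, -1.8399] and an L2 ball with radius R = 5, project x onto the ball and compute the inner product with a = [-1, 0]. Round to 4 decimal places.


Step 1: Compute ||x|| (intermediates to 6 decimals).
||x|| = sqrt(7.1701^2 + (-1.8399)^2) = 7.402403
Step 2: Project.
Since ||x|| > R, scale = R/||x|| = 5/7.402403 = 0.675456, proj(x) = scale * x
proj(x) = [4.843087, -1.242771]
Step 3: Dot product.
a^T * proj(x) = -1*4.843087 + 0*(-1.242771) = -4.8431


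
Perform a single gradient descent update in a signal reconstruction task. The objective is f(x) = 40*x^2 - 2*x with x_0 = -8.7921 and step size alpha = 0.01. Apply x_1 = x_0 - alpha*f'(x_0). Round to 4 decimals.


We compute the gradient at x_0 and apply the update.
f'(x) = 80*x - 2
f'(-8.7921) = 80*-8.7921 - 2 = -705.368
x_1 = -8.7921 - 0.01*-705.368 = -1.7384


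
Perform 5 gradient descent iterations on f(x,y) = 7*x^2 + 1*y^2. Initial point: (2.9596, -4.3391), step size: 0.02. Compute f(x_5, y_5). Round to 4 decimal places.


Gradient descent on f(x,y) = 7*x^2 + 1*y^2.
Starting point: (2.9596, -4.3391), alpha = 0.02
Step 1: grad_x = 2*7*2.9596 = 41.4344, grad_y = 2*1*-4.3391 = -8.6782
  x_1 = 2.9596 - 0.02*41.4344 = 2.1309
  y_1 = -4.3391 - 0.02*-8.6782 = -4.1655
Step 2: grad_x = 2*7*2.1309 = 29.8328, grad_y = 2*1*-4.1655 = -8.3311
  x_2 = 2.1309 - 0.02*29.8328 = 1.5343
  y_2 = -4.1655 - 0.02*-8.3311 = -3.9989
Step 3: grad_x = 2*7*1.5343 = 21.4796, grad_y = 2*1*-3.9989 = -7.9978
  x_3 = 1.5343 - 0.02*21.4796 = 1.1047
  y_3 = -3.9989 - 0.02*-7.9978 = -3.839
Step 4: grad_x = 2*7*1.1047 = 15.4653, grad_y = 2*1*-3.839 = -7.6779
  x_4 = 1.1047 - 0.02*15.4653 = 0.7954
  y_4 = -3.839 - 0.02*-7.6779 = -3.6854
Step 5: grad_x = 2*7*0.7954 = 11.135, grad_y = 2*1*-3.6854 = -7.3708
  x_5 = 0.7954 - 0.02*11.135 = 0.5727
  y_5 = -3.6854 - 0.02*-7.3708 = -3.538
f(0.5727, -3.538) = 7*0.5727^2 + 1*(-3.538)^2 = 14.8129


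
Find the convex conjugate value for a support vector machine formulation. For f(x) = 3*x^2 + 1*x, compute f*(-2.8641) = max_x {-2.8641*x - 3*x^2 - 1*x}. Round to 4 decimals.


f*(y) = sup_x {y*x - a*x^2 - b*x} = sup_x {(y-b)*x - a*x^2}
FOC: (y - b) - 2a*x = 0 => x* = (y - b)/(2a)
x* = (-2.8641 - 1)/(2*3) = -0.644
f*(-2.8641) = (y-b)^2/(4a) = (-2.8641 - 1)^2/(4*3)
= 14.9313/12 = 1.2443


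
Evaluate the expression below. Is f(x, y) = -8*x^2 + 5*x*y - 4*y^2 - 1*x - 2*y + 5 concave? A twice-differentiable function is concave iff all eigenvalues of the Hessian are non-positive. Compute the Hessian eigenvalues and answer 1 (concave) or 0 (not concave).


The Hessian of f(x,y) = -8*x^2 + 5*x*y - 4*y^2 - 1*x - 2*y + 5 is:
H = [[-16, 5], [5, -8]]
Trace = -16 - 8 = -24
Determinant = -16*-8 - (5)^2 = 103
Discriminant = (-24)^2 - 4*103 = 164.0
Eigenvalues: lambda_1 = -18.4031, lambda_2 = -5.5969
The function is concave.

1


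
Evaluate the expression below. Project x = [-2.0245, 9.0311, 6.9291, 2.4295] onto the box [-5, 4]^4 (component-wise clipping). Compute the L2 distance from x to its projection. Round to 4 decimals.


Project each component onto [-5, 4].
clip(-2.0245) = -2.0245, clip(9.0311) = 4.0, clip(6.9291) = 4.0, clip(2.4295) = 2.4295
Projection = [-2.0245, 4.0, 4.0, 2.4295]
Squared diffs: [0.0, 25.312, 8.5796, 0.0]
Distance = sqrt(33.8916) = 5.8216


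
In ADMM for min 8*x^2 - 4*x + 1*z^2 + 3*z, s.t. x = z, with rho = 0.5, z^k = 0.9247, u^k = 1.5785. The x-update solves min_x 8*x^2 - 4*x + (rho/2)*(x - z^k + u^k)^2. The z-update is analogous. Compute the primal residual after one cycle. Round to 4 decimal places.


ADMM iteration with rho = 0.5, z^k = 0.9247, u^k = 1.5785
Step 1: x-update.
Minimize 8*x^2 - 4*x + (0.5/2)*(x - 0.9247 + 1.5785)^2
FOC: (2*8 + 0.5)*x = 4 + 0.5*(0.9247 - 1.5785)
x^{k+1} = 0.2226
Step 2: z-update.
Minimize 1*z^2 + 3*z + (0.5/2)*(0.2226 - z + 1.5785)^2
FOC: (2*1 + 0.5)*z = -3 + 0.5*(0.2226 + 1.5785)
z^{k+1} = -0.8398
Step 3: u-update.
u^{k+1} = 1.5785 + 0.2226 + 0.8398 = 2.6409
Step 4: Primal residual = |0.2226 + 0.8398| = 1.0624


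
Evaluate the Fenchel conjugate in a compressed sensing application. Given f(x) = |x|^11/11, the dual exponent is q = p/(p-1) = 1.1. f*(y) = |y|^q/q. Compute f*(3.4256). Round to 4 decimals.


The conjugate exponent q satisfies 1/p + 1/q = 1.
p = 11, so q = 11/(11 - 1) = 1.1
|y|^q = 3.4256^1.1 = 3.8745
f*(3.4256) = 3.8745 / 1.1 = 3.5222


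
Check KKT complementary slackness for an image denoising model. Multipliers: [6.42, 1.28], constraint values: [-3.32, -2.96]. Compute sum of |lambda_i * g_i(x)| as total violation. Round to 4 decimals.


KKT complementary slackness check:
lambda_1 * g_1 = 6.42 * -3.32 = -21.3144
lambda_2 * g_2 = 1.28 * -2.96 = -3.7888
Total violation = 21.3144 + 3.7888 = 25.1032


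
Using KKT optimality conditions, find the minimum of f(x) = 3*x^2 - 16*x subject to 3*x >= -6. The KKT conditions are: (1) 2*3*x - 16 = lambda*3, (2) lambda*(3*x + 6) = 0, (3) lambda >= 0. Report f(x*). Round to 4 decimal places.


Step 1: Try lambda = 0 (constraint inactive).
Stationarity: 2*3*x - 16 = 0
x* = 16/(2*3) = 8/3 = 2.6667 (rounded; the exact value 8/3 is used below)
Check constraint: 3*2.6667 = 8.0001 >= -6 -- satisfied.
Step 2: Compute optimal value.
f(x*) = 3*(8/3)^2 - 16*(8/3) = -21.3333


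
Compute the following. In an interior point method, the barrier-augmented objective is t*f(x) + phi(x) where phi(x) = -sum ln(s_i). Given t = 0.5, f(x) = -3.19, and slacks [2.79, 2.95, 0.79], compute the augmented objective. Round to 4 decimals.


Step 1: Compute log-barrier.
ln values: [1.026, 1.0818, -0.2357]
phi = -(1.026 + 1.0818 - 0.2357) = -1.8721
Step 2: Compute augmented objective.
t*f(x) = 0.5*-3.19 = -1.595
Total = -1.595 - 1.8721 = -3.4671


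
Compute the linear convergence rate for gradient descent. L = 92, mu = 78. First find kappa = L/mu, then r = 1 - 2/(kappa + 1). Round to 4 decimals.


Step 1: Compute the condition number.
kappa = L/mu = 92/78 = 1.1795
Step 2: Compute the convergence rate.
r = 1 - 2/(kappa + 1) = 1 - 2*mu/(L + mu) = (L - mu)/(L + mu) = 14/170 = 0.0824


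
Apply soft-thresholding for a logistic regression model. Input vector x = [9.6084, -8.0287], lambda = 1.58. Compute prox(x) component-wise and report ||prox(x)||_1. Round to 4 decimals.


Soft-thresholding with lambda = 1.58:
prox(9.6084) = sign(9.6084)*max(|9.6084| - 1.58, 0) = 8.0284
prox(-8.0287) = sign(-8.0287)*max(|-8.0287| - 1.58, 0) = -6.4487
prox(x) = [8.0284, -6.4487]
||prox(x)||_1 = 8.0284 + 6.4487 = 14.4771


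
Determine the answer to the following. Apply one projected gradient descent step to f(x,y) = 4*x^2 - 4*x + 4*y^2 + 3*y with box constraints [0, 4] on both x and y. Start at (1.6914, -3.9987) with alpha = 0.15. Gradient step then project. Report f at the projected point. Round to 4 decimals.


Step 1: Compute gradient at (1.6914, -3.9987).
grad_x = 2*4*1.6914 - 4 = 9.5312
grad_y = 2*4*-3.9987 + 3 = -28.9896
Step 2: Gradient step.
x_raw = 1.6914 - 0.15*9.5312 = 0.2617
y_raw = -3.9987 - 0.15*-28.9896 = 0.3497
Step 3: Project onto [0, 4].
x_proj = clip(0.2617) = 0.2617
y_proj = clip(0.3497) = 0.3497
Step 4: Evaluate f.
f(0.2617, 0.3497) = 0.7656


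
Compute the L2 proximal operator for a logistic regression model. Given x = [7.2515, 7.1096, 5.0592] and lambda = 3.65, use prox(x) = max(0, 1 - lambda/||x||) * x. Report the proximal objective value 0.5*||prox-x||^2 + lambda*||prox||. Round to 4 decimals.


Step 1: Compute ||x||.
||x|| = 11.3458
Step 2: Compute scaling factor.
scale = max(0, 1 - 3.65/11.3458) = 0.6783
Step 3: prox(x) = [4.9186, 4.8224, 3.4316]
||prox(x)|| = 7.6958
Step 4: Proximal objective.
0.5*||prox-x||^2 = 6.6613
lambda*||prox|| = 28.0897
Total = 34.7508


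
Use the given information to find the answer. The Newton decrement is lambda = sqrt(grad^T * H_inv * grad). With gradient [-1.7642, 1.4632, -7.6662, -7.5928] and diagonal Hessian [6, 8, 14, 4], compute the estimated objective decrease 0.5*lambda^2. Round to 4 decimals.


Step 1: H is diagonal, so H^(-1) * g = [-0.294, 0.1829, -0.5476, -1.8982].
Step 2: g^T H^(-1) g = sum_i g_i^2 / H_ii
  = (-1.7642)^2/6 + (1.4632)^2/8 + (-7.6662)^2/14 + (-7.5928)^2/4
  = 0.5187 + 0.2676 + 4.1979 + 14.4127 = 19.3969
Step 3: Objective decrease = 0.5 * g^T H^(-1) g = 9.6985


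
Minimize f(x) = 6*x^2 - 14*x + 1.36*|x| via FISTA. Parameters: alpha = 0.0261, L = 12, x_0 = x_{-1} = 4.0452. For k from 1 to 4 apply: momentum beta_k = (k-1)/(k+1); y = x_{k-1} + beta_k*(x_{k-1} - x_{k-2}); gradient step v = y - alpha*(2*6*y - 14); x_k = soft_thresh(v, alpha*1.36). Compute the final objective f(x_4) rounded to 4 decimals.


FISTA on f(x) = 6*x^2 - 14*x + 1.36*|x|
L = 12, alpha = 0.0261
Iteration 1: beta = 0.0, y = 4.0452 + 0.0*(4.0452 - 4.0452) = 4.0452
  grad(y) = 34.5424, v = y - alpha*grad = 3.1436
  prox(v) = soft_thresh(3.1436, 0.0355) = 3.1081
Iteration 2: beta = 0.3333, y = 3.1081 + 0.3333*(3.1081 - 4.0452) = 2.7958
  grad(y) = 19.5496, v = y - alpha*grad = 2.2856
  prox(v) = soft_thresh(2.2856, 0.0355) = 2.2501
Iteration 3: beta = 0.5, y = 2.2501 + 0.5*(2.2501 - 3.1081) = 1.821
  grad(y) = 7.8521, v = y - alpha*grad = 1.6161
  prox(v) = soft_thresh(1.6161, 0.0355) = 1.5806
Iteration 4: beta = 0.6, y = 1.5806 + 0.6*(1.5806 - 2.2501) = 1.1789
  grad(y) = 0.1466, v = y - alpha*grad = 1.1751
  prox(v) = soft_thresh(1.1751, 0.0355) = 1.1396
f(x_4) = 6*1.1396^2 - 14*1.1396 + 1.36*|1.1396| = -6.6125


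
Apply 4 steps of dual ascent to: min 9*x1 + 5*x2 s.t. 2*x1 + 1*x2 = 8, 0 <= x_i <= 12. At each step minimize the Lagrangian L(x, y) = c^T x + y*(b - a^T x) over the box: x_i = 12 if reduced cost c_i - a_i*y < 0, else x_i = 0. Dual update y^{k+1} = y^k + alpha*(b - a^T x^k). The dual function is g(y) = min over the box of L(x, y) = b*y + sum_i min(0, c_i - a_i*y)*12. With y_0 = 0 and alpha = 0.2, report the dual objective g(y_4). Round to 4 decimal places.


Dual ascent for LP: min 9*x1 + 5*x2, 2*x1 + 1*x2 = 8, 0 <= x_i <= 12
Step 1: y^k = 0.0, reduced costs: (9.0, 5.0)
  x^k = (0.0, 0.0), subgradient = b - a^T x = 8.0
  y^{k+1} = 0.0 + 0.2*8.0 = 1.6
Step 2: y^k = 1.6, reduced costs: (5.8, 3.4)
  x^k = (0.0, 0.0), subgradient = b - a^T x = 8.0
  y^{k+1} = 1.6 + 0.2*8.0 = 3.2
Step 3: y^k = 3.2, reduced costs: (2.6, 1.8)
  x^k = (0.0, 0.0), subgradient = b - a^T x = 8.0
  y^{k+1} = 3.2 + 0.2*8.0 = 4.8
Step 4: y^k = 4.8, reduced costs: (-0.6, 0.2)
  x^k = (12.0, 0.0), subgradient = b - a^T x = -16.0
  y^{k+1} = 4.8 + 0.2*-16.0 = 1.6
Dual objective at y_4 = 1.6: reduced costs (5.8, 3.4), box minimizer x = (0.0, 0.0)
g(y_4) = b*y + (c1 - a1*y)*x1 + (c2 - a2*y)*x2 = 8*1.6 + 5.8*0.0 + 3.4*0.0 = 12.8 + 0.0 + 0.0 = 12.8


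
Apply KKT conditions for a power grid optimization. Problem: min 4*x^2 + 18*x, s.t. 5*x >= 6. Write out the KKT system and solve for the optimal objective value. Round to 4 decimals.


Step 1: Try lambda = 0 (constraint inactive).
x_unc = -18/(2*4) = -2.25
Check: 5*-2.25 = -11.25 < 6 -- violated!
Step 2: Constraint must be active: 5*x = 6
x* = 6/5 = 1.2
lambda = (2*4*1.2 + 18)/5 = 5.52
Step 3: Compute optimal value.
f(x*) = 4*1.2^2 + 18*1.2 = 27.36


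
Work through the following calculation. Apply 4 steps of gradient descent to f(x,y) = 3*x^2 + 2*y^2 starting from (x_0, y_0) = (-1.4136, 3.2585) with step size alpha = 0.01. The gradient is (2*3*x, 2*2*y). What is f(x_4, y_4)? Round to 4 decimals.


Gradient descent on f(x,y) = 3*x^2 + 2*y^2.
Starting point: (-1.4136, 3.2585), alpha = 0.01
Step 1: grad_x = 2*3*-1.4136 = -8.4816, grad_y = 2*2*3.2585 = 13.034
  x_1 = -1.4136 - 0.01*-8.4816 = -1.3288
  y_1 = 3.2585 - 0.01*13.034 = 3.1282
Step 2: grad_x = 2*3*-1.3288 = -7.9727, grad_y = 2*2*3.1282 = 12.5126
  x_2 = -1.3288 - 0.01*-7.9727 = -1.2491
  y_2 = 3.1282 - 0.01*12.5126 = 3.003
Step 3: grad_x = 2*3*-1.2491 = -7.4943, grad_y = 2*2*3.003 = 12.0121
  x_3 = -1.2491 - 0.01*-7.4943 = -1.1741
  y_3 = 3.003 - 0.01*12.0121 = 2.8829
Step 4: grad_x = 2*3*-1.1741 = -7.0447, grad_y = 2*2*2.8829 = 11.5316
  x_4 = -1.1741 - 0.01*-7.0447 = -1.1037
  y_4 = 2.8829 - 0.01*11.5316 = 2.7676
f(-1.1037, 2.7676) = 3*(-1.1037)^2 + 2*2.7676^2 = 18.9734


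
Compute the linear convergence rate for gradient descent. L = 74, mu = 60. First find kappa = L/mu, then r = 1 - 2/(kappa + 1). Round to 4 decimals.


Step 1: Compute the condition number.
kappa = L/mu = 74/60 = 1.2333
Step 2: Compute the convergence rate.
r = 1 - 2/(kappa + 1) = 1 - 2*mu/(L + mu) = (L - mu)/(L + mu) = 14/134 = 0.1045


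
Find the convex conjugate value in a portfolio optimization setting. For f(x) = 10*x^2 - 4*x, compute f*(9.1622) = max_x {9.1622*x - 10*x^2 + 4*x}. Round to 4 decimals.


f*(y) = sup_x {y*x - a*x^2 - b*x} = sup_x {(y-b)*x - a*x^2}
FOC: (y - b) - 2a*x = 0 => x* = (y - b)/(2a)
x* = (9.1622 + 4)/(2*10) = 0.6581
f*(9.1622) = (y-b)^2/(4a) = (9.1622 + 4)^2/(4*10)
= 173.2435/40 = 4.3311


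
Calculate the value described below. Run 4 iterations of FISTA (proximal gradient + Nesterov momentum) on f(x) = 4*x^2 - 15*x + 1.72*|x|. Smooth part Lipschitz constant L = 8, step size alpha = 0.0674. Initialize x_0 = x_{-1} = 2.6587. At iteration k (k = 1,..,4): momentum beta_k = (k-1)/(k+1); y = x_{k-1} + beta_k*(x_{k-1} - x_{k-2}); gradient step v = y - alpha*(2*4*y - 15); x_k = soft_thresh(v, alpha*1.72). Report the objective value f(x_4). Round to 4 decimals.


FISTA on f(x) = 4*x^2 - 15*x + 1.72*|x|
L = 8, alpha = 0.0674
Iteration 1: beta = 0.0, y = 2.6587 + 0.0*(2.6587 - 2.6587) = 2.6587
  grad(y) = 6.2696, v = y - alpha*grad = 2.2361
  prox(v) = soft_thresh(2.2361, 0.1159) = 2.1202
Iteration 2: beta = 0.3333, y = 2.1202 + 0.3333*(2.1202 - 2.6587) = 1.9407
  grad(y) = 0.5256, v = y - alpha*grad = 1.9053
  prox(v) = soft_thresh(1.9053, 0.1159) = 1.7893
Iteration 3: beta = 0.5, y = 1.7893 + 0.5*(1.7893 - 2.1202) = 1.6239
  grad(y) = -2.0086, v = y - alpha*grad = 1.7593
  prox(v) = soft_thresh(1.7593, 0.1159) = 1.6434
Iteration 4: beta = 0.6, y = 1.6434 + 0.6*(1.6434 - 1.7893) = 1.5558
  grad(y) = -2.5537, v = y - alpha*grad = 1.7279
  prox(v) = soft_thresh(1.7279, 0.1159) = 1.612
f(x_4) = 4*1.612^2 - 15*1.612 + 1.72*|1.612| = -11.0132


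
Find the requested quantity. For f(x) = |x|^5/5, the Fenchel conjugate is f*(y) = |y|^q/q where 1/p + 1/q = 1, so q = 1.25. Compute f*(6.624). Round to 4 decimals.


The conjugate exponent q satisfies 1/p + 1/q = 1.
p = 5, so q = 5/(5 - 1) = 1.25
|y|^q = 6.624^1.25 = 10.6267
f*(6.624) = 10.6267 / 1.25 = 8.5014


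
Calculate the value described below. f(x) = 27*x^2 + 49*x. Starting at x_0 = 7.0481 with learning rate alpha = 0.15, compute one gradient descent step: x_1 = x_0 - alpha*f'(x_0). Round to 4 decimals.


We compute the gradient at x_0 and apply the update.
f'(x) = 54*x + 49
f'(7.0481) = 54*7.0481 + 49 = 429.5974
x_1 = 7.0481 - 0.15*429.5974 = -57.3915


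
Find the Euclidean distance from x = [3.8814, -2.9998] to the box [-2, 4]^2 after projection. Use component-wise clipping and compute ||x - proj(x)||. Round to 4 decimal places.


Project each component onto [-2, 4].
clip(3.8814) = 3.8814, clip(-2.9998) = -2.0
Projection = [3.8814, -2.0]
Squared diffs: [0.0, 0.9996]
Distance = sqrt(0.9996) = 0.9998


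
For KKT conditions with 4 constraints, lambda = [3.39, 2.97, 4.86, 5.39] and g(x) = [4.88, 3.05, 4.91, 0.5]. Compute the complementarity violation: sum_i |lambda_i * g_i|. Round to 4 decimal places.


KKT complementary slackness check:
lambda_1 * g_1 = 3.39 * 4.88 = 16.5432
lambda_2 * g_2 = 2.97 * 3.05 = 9.0585
lambda_3 * g_3 = 4.86 * 4.91 = 23.8626
lambda_4 * g_4 = 5.39 * 0.5 = 2.695
Total violation = 16.5432 + 9.0585 + 23.8626 + 2.695 = 52.1593


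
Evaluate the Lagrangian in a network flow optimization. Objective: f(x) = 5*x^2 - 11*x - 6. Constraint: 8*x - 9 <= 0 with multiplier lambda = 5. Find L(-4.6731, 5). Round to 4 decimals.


Step 1: Evaluate f(x).
f(-4.6731) = 5*(-4.6731)^2 - 11*(-4.6731) - 6 = 154.5934
Step 2: Evaluate g(x).
g(-4.6731) = 8*-4.6731 - 9 = -46.3848
Step 3: Compute Lagrangian.
L = 154.5934 + 5*-46.3848 = -77.3306


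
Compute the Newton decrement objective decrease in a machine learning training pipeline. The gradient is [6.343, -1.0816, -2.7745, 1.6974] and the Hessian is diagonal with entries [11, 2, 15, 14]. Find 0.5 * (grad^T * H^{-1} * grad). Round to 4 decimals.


Step 1: H is diagonal, so H^(-1) * g = [0.5766, -0.5408, -0.185, 0.1212].
Step 2: g^T H^(-1) g = sum_i g_i^2 / H_ii
  = (6.343)^2/11 + (-1.0816)^2/2 + (-2.7745)^2/15 + (1.6974)^2/14
  = 3.6576 + 0.5849 + 0.5132 + 0.2058 = 4.9615
Step 3: Objective decrease = 0.5 * g^T H^(-1) g = 2.4808


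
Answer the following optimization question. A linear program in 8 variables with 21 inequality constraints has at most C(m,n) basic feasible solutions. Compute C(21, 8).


Each vertex corresponds to some choice of n active constraints out of m, so the number of vertices is at most C(m, n) = m! / (n!(m-n)!).
m = 21, n = 8
Numerator: 21 * 20 * 19 * 18 * 17 * 16 * 15 * 14
Denominator: 8! = 40320
C(21, 8) = 203490


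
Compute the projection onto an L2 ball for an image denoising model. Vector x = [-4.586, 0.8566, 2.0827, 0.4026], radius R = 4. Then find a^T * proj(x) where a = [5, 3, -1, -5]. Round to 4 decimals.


Step 1: Compute ||x|| (intermediates to 6 decimals).
||x|| = sqrt((-4.586)^2 + 0.8566^2 + 2.0827^2 + 0.4026^2) = 5.124928
Step 2: Project.
Since ||x|| > R, scale = R/||x|| = 4/5.124928 = 0.780499, proj(x) = scale * x
proj(x) = [-3.579368, 0.668575, 1.625545, 0.314229]
Step 3: Dot product.
a^T * proj(x) = 5*(-3.579368) + 3*0.668575 - 1*1.625545 - 5*0.314229 = -19.0878
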